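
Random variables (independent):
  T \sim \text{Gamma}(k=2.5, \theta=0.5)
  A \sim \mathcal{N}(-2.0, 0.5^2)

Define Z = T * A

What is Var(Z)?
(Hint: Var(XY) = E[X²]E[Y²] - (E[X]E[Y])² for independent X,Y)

Var(XY) = E[X²]E[Y²] - (E[X]E[Y])²
E[T] = 1.25, Var(T) = 0.625
E[A] = -2, Var(A) = 0.25
E[T²] = 0.625 + 1.25² = 2.1875
E[A²] = 0.25 + (-2)² = 4.25
Var(Z) = 2.1875*4.25 - (1.25*(-2))²
= 9.296875 - 6.25 = 3.046875

3.046875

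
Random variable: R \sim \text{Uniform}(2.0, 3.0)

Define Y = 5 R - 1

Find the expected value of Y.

For Y = 5R - 1:
E[Y] = 5 * E[R] - 1
E[R] = (2 + 3)/2 = 2.5
E[Y] = 5 * 2.5 - 1 = 11.5

11.5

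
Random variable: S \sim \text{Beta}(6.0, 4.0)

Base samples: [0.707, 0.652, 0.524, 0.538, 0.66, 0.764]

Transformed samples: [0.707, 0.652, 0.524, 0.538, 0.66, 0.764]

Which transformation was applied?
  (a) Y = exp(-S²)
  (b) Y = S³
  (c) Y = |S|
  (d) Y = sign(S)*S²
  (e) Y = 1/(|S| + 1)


Checking option (c) Y = |S|:
  S = 0.707 -> Y = 0.707 ✓
  S = 0.652 -> Y = 0.652 ✓
  S = 0.524 -> Y = 0.524 ✓
All samples match this transformation.

(c) |S|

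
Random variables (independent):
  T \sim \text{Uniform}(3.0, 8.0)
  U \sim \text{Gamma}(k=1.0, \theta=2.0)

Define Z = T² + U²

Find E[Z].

E[Z] = E[T²] + E[U²]
E[T²] = Var(T) + E[T]² = 2.0833333 + 30.25 = 32.333333
E[U²] = Var(U) + E[U]² = 4 + 4 = 8
E[Z] = 32.333333 + 8 = 40.333333

40.333333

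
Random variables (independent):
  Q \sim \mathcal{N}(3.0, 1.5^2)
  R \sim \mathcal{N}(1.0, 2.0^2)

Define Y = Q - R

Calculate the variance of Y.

For independent RVs: Var(aX + bY) = a²Var(X) + b²Var(Y)
Var(Q) = 2.25
Var(R) = 4
Var(Y) = 1²*2.25 + (-1)²*4
= 1*2.25 + 1*4 = 6.25

6.25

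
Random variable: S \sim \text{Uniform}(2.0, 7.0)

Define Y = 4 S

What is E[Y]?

For Y = 4S:
E[Y] = 4 * E[S]
E[S] = (2 + 7)/2 = 4.5
E[Y] = 4 * 4.5 = 18

18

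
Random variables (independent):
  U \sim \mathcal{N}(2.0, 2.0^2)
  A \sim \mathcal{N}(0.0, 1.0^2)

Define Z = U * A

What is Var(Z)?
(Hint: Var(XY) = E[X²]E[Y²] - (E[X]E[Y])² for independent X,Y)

Var(XY) = E[X²]E[Y²] - (E[X]E[Y])²
E[U] = 2, Var(U) = 4
E[A] = 0, Var(A) = 1
E[U²] = 4 + 2² = 8
E[A²] = 1 + 0² = 1
Var(Z) = 8*1 - (2*0)²
= 8 - 0 = 8

8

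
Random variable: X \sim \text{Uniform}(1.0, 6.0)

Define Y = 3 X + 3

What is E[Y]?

For Y = 3X + 3:
E[Y] = 3 * E[X] + 3
E[X] = (1 + 6)/2 = 3.5
E[Y] = 3 * 3.5 + 3 = 13.5

13.5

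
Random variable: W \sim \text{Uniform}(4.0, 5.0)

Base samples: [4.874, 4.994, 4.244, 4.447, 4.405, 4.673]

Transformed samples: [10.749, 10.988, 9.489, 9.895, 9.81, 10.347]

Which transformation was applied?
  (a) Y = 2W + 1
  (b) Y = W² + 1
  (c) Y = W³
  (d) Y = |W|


Checking option (a) Y = 2W + 1:
  W = 4.874 -> Y = 10.749 ✓
  W = 4.994 -> Y = 10.988 ✓
  W = 4.244 -> Y = 9.489 ✓
All samples match this transformation.

(a) 2W + 1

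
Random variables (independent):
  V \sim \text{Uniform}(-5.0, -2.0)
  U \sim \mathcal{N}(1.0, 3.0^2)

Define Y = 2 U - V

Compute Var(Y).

For independent RVs: Var(aX + bY) = a²Var(X) + b²Var(Y)
Var(V) = 0.75
Var(U) = 9
Var(Y) = (-1)²*0.75 + 2²*9
= 1*0.75 + 4*9 = 36.75

36.75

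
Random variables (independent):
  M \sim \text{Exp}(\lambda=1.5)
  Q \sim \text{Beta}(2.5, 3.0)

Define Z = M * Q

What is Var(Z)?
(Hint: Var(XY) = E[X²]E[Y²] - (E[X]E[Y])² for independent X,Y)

Var(XY) = E[X²]E[Y²] - (E[X]E[Y])²
E[M] = 0.66666667, Var(M) = 0.44444444
E[Q] = 0.45454545, Var(Q) = 0.038143675
E[M²] = 0.44444444 + 0.66666667² = 0.88888889
E[Q²] = 0.038143675 + 0.45454545² = 0.24475524
Var(Z) = 0.88888889*0.24475524 - (0.66666667*0.45454545)²
= 0.21756022 - 0.091827365 = 0.12573285

0.12573285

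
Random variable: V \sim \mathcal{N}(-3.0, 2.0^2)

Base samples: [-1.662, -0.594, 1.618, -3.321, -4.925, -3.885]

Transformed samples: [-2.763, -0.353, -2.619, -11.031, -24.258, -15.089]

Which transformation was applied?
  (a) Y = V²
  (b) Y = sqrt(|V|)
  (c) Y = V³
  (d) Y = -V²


Checking option (d) Y = -V²:
  V = -1.662 -> Y = -2.763 ✓
  V = -0.594 -> Y = -0.353 ✓
  V = 1.618 -> Y = -2.619 ✓
All samples match this transformation.

(d) -V²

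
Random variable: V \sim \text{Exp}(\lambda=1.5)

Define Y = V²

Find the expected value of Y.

E[V²] = Var(V) + (E[V])² = 0.44444444 + 0.44444444 = 0.88888889

0.88888889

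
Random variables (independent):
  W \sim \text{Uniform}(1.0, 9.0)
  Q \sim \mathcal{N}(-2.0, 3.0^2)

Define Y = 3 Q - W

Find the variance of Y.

For independent RVs: Var(aX + bY) = a²Var(X) + b²Var(Y)
Var(W) = 5.3333333
Var(Q) = 9
Var(Y) = (-1)²*5.3333333 + 3²*9
= 1*5.3333333 + 9*9 = 86.333333

86.333333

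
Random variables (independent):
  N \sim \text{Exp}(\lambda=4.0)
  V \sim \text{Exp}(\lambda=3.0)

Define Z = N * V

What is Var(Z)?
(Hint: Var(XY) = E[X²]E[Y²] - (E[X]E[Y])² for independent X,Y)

Var(XY) = E[X²]E[Y²] - (E[X]E[Y])²
E[N] = 0.25, Var(N) = 0.0625
E[V] = 0.33333333, Var(V) = 0.11111111
E[N²] = 0.0625 + 0.25² = 0.125
E[V²] = 0.11111111 + 0.33333333² = 0.22222222
Var(Z) = 0.125*0.22222222 - (0.25*0.33333333)²
= 0.027777778 - 0.0069444444 = 0.020833333

0.020833333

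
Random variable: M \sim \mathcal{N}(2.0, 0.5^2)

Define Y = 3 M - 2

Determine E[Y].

For Y = 3M - 2:
E[Y] = 3 * E[M] - 2
E[M] = 2.0 = 2
E[Y] = 3 * 2 - 2 = 4

4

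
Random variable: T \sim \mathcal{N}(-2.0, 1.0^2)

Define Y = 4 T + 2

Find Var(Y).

For Y = aT + b: Var(Y) = a² * Var(T)
Var(T) = 1.0^2 = 1
Var(Y) = 4² * 1 = 16 * 1 = 16

16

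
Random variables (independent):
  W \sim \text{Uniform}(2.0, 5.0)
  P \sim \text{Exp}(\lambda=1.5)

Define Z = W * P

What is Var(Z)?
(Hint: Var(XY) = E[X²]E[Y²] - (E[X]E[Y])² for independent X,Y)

Var(XY) = E[X²]E[Y²] - (E[X]E[Y])²
E[W] = 3.5, Var(W) = 0.75
E[P] = 0.66666667, Var(P) = 0.44444444
E[W²] = 0.75 + 3.5² = 13
E[P²] = 0.44444444 + 0.66666667² = 0.88888889
Var(Z) = 13*0.88888889 - (3.5*0.66666667)²
= 11.555556 - 5.4444444 = 6.1111111

6.1111111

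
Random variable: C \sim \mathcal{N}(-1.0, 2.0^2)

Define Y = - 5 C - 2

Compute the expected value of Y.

For Y = -5C - 2:
E[Y] = -5 * E[C] - 2
E[C] = -1.0 = -1
E[Y] = -5 * (-1) - 2 = 3

3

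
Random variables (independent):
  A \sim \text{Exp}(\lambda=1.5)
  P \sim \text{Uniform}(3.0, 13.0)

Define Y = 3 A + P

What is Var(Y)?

For independent RVs: Var(aX + bY) = a²Var(X) + b²Var(Y)
Var(A) = 0.44444444
Var(P) = 8.3333333
Var(Y) = 3²*0.44444444 + 1²*8.3333333
= 9*0.44444444 + 1*8.3333333 = 12.333333

12.333333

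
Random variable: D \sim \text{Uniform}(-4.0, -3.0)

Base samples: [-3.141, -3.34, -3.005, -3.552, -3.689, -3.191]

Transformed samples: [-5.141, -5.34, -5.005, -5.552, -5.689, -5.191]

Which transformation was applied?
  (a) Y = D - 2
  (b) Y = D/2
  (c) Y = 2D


Checking option (a) Y = D - 2:
  D = -3.141 -> Y = -5.141 ✓
  D = -3.34 -> Y = -5.34 ✓
  D = -3.005 -> Y = -5.005 ✓
All samples match this transformation.

(a) D - 2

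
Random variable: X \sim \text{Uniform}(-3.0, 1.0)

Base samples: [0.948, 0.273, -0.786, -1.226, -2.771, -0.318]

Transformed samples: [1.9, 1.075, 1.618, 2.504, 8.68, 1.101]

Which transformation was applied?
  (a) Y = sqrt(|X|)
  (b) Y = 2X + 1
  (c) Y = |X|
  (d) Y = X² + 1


Checking option (d) Y = X² + 1:
  X = 0.948 -> Y = 1.9 ✓
  X = 0.273 -> Y = 1.075 ✓
  X = -0.786 -> Y = 1.618 ✓
All samples match this transformation.

(d) X² + 1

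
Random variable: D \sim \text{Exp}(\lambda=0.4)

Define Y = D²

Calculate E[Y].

Using E[X²] = Var(X) + (E[X])²:
E[D] = 2.5
Var(D) = 1/0.4^2 = 6.25
E[D²] = 6.25 + 2.5² = 6.25 + 6.25 = 12.5

12.5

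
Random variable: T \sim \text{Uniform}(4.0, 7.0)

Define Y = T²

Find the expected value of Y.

Using E[X²] = Var(X) + (E[X])²:
E[T] = 5.5
Var(T) = (7 - 4)^2/12 = 0.75
E[T²] = 0.75 + 5.5² = 0.75 + 30.25 = 31

31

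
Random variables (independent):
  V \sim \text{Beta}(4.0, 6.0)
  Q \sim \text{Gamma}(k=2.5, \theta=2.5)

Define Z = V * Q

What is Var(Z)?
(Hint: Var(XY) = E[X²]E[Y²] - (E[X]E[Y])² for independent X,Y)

Var(XY) = E[X²]E[Y²] - (E[X]E[Y])²
E[V] = 0.4, Var(V) = 0.021818182
E[Q] = 6.25, Var(Q) = 15.625
E[V²] = 0.021818182 + 0.4² = 0.18181818
E[Q²] = 15.625 + 6.25² = 54.6875
Var(Z) = 0.18181818*54.6875 - (0.4*6.25)²
= 9.9431818 - 6.25 = 3.6931818

3.6931818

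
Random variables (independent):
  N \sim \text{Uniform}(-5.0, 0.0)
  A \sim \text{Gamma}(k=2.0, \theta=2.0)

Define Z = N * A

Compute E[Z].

For independent RVs: E[XY] = E[X]*E[Y]
E[N] = -2.5
E[A] = 4
E[Z] = -2.5 * 4 = -10

-10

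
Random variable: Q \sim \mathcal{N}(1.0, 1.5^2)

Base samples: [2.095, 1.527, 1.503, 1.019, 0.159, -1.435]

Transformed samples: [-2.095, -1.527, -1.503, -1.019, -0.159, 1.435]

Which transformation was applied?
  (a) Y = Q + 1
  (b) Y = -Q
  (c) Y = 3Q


Checking option (b) Y = -Q:
  Q = 2.095 -> Y = -2.095 ✓
  Q = 1.527 -> Y = -1.527 ✓
  Q = 1.503 -> Y = -1.503 ✓
All samples match this transformation.

(b) -Q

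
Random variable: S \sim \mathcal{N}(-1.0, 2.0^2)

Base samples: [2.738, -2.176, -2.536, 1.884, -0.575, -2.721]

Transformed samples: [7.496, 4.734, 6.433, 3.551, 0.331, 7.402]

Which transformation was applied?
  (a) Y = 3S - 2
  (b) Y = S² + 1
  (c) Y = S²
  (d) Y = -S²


Checking option (c) Y = S²:
  S = 2.738 -> Y = 7.496 ✓
  S = -2.176 -> Y = 4.734 ✓
  S = -2.536 -> Y = 6.433 ✓
All samples match this transformation.

(c) S²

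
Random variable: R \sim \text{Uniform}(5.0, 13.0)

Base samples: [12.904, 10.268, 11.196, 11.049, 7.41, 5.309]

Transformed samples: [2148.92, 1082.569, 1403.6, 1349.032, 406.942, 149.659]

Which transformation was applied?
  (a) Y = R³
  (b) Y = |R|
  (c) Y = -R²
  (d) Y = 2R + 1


Checking option (a) Y = R³:
  R = 12.904 -> Y = 2148.92 ✓
  R = 10.268 -> Y = 1082.569 ✓
  R = 11.196 -> Y = 1403.6 ✓
All samples match this transformation.

(a) R³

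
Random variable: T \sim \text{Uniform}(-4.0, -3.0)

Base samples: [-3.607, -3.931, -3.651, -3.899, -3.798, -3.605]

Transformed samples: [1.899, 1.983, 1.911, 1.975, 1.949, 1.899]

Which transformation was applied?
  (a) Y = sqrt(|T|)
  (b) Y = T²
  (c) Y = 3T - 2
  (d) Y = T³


Checking option (a) Y = sqrt(|T|):
  T = -3.607 -> Y = 1.899 ✓
  T = -3.931 -> Y = 1.983 ✓
  T = -3.651 -> Y = 1.911 ✓
All samples match this transformation.

(a) sqrt(|T|)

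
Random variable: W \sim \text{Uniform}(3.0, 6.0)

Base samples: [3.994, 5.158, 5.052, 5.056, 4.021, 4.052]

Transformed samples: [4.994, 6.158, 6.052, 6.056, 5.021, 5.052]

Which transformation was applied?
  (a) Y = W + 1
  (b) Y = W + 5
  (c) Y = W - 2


Checking option (a) Y = W + 1:
  W = 3.994 -> Y = 4.994 ✓
  W = 5.158 -> Y = 6.158 ✓
  W = 5.052 -> Y = 6.052 ✓
All samples match this transformation.

(a) W + 1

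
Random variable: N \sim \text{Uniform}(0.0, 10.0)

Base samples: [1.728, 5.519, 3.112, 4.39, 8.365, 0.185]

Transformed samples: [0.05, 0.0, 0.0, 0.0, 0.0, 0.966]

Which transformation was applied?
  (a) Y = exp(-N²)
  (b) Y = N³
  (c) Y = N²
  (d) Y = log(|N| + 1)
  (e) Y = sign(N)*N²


Checking option (a) Y = exp(-N²):
  N = 1.728 -> Y = 0.05 ✓
  N = 5.519 -> Y = 0.0 ✓
  N = 3.112 -> Y = 0.0 ✓
All samples match this transformation.

(a) exp(-N²)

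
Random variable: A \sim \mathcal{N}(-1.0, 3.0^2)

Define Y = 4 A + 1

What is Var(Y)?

For Y = aA + b: Var(Y) = a² * Var(A)
Var(A) = 3.0^2 = 9
Var(Y) = 4² * 9 = 16 * 9 = 144

144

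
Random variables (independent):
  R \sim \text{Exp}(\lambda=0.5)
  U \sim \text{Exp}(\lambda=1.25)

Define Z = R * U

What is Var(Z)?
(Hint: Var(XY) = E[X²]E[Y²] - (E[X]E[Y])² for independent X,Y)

Var(XY) = E[X²]E[Y²] - (E[X]E[Y])²
E[R] = 2, Var(R) = 4
E[U] = 0.8, Var(U) = 0.64
E[R²] = 4 + 2² = 8
E[U²] = 0.64 + 0.8² = 1.28
Var(Z) = 8*1.28 - (2*0.8)²
= 10.24 - 2.56 = 7.68

7.68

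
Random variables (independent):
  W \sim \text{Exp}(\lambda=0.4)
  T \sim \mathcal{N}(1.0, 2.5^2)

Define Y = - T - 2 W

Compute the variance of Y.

For independent RVs: Var(aX + bY) = a²Var(X) + b²Var(Y)
Var(W) = 6.25
Var(T) = 6.25
Var(Y) = (-2)²*6.25 + (-1)²*6.25
= 4*6.25 + 1*6.25 = 31.25

31.25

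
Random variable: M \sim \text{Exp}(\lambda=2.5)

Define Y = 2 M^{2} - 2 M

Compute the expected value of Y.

E[Y] = 2*E[M²] - 2*E[M]
E[M] = 0.4
E[M²] = Var(M) + (E[M])² = 0.16 + 0.16 = 0.32
E[Y] = 2*0.32 - 2*0.4 = -0.16

-0.16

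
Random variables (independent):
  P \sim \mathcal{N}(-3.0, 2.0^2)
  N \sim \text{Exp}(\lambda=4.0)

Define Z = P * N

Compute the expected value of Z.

For independent RVs: E[XY] = E[X]*E[Y]
E[P] = -3
E[N] = 0.25
E[Z] = -3 * 0.25 = -0.75

-0.75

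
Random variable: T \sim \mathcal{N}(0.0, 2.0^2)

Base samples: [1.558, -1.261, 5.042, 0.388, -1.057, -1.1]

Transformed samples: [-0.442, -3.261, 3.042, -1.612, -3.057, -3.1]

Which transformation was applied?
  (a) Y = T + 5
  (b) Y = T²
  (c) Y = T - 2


Checking option (c) Y = T - 2:
  T = 1.558 -> Y = -0.442 ✓
  T = -1.261 -> Y = -3.261 ✓
  T = 5.042 -> Y = 3.042 ✓
All samples match this transformation.

(c) T - 2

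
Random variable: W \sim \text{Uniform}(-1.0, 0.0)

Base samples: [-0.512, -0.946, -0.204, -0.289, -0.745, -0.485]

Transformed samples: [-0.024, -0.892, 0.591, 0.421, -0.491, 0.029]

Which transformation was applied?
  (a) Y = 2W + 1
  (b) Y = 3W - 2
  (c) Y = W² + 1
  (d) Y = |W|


Checking option (a) Y = 2W + 1:
  W = -0.512 -> Y = -0.024 ✓
  W = -0.946 -> Y = -0.892 ✓
  W = -0.204 -> Y = 0.591 ✓
All samples match this transformation.

(a) 2W + 1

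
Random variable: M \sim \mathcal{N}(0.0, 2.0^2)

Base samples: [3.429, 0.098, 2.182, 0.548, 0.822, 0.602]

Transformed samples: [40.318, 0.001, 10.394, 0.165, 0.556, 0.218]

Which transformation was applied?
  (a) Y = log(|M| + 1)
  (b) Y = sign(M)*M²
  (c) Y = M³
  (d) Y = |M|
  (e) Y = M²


Checking option (c) Y = M³:
  M = 3.429 -> Y = 40.318 ✓
  M = 0.098 -> Y = 0.001 ✓
  M = 2.182 -> Y = 10.394 ✓
All samples match this transformation.

(c) M³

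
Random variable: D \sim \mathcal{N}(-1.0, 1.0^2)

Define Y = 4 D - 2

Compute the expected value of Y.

For Y = 4D - 2:
E[Y] = 4 * E[D] - 2
E[D] = -1.0 = -1
E[Y] = 4 * (-1) - 2 = -6

-6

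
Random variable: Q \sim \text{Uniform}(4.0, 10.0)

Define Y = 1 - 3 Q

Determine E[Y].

For Y = -3Q + 1:
E[Y] = -3 * E[Q] + 1
E[Q] = (4 + 10)/2 = 7
E[Y] = -3 * 7 + 1 = -20

-20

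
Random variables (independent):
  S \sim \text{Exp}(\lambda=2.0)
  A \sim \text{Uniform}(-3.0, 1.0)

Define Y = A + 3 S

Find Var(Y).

For independent RVs: Var(aX + bY) = a²Var(X) + b²Var(Y)
Var(S) = 0.25
Var(A) = 1.3333333
Var(Y) = 3²*0.25 + 1²*1.3333333
= 9*0.25 + 1*1.3333333 = 3.5833333

3.5833333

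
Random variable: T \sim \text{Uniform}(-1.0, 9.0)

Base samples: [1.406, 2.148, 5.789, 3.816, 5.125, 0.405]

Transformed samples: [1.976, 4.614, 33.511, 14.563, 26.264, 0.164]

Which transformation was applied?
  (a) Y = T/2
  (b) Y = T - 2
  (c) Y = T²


Checking option (c) Y = T²:
  T = 1.406 -> Y = 1.976 ✓
  T = 2.148 -> Y = 4.614 ✓
  T = 5.789 -> Y = 33.511 ✓
All samples match this transformation.

(c) T²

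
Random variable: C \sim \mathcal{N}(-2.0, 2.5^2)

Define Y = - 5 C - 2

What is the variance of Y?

For Y = aC + b: Var(Y) = a² * Var(C)
Var(C) = 2.5^2 = 6.25
Var(Y) = (-5)² * 6.25 = 25 * 6.25 = 156.25

156.25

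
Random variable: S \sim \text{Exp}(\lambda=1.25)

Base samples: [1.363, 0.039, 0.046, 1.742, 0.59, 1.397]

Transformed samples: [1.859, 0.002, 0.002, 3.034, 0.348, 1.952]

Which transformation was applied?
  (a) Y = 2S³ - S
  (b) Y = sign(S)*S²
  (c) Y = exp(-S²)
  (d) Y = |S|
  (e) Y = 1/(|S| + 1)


Checking option (b) Y = sign(S)*S²:
  S = 1.363 -> Y = 1.859 ✓
  S = 0.039 -> Y = 0.002 ✓
  S = 0.046 -> Y = 0.002 ✓
All samples match this transformation.

(b) sign(S)*S²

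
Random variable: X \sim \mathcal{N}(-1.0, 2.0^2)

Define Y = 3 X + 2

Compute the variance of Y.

For Y = aX + b: Var(Y) = a² * Var(X)
Var(X) = 2.0^2 = 4
Var(Y) = 3² * 4 = 9 * 4 = 36

36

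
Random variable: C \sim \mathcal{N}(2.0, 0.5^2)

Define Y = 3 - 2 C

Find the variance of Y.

For Y = aC + b: Var(Y) = a² * Var(C)
Var(C) = 0.5^2 = 0.25
Var(Y) = (-2)² * 0.25 = 4 * 0.25 = 1

1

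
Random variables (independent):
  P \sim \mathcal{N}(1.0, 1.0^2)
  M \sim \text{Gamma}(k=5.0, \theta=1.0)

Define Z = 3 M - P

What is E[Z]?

E[Z] = -1*E[P] + 3*E[M]
E[P] = 1
E[M] = 5
E[Z] = -1*1 + 3*5 = 14

14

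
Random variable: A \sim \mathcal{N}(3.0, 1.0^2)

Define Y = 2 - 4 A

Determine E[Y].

For Y = -4A + 2:
E[Y] = -4 * E[A] + 2
E[A] = 3.0 = 3
E[Y] = -4 * 3 + 2 = -10

-10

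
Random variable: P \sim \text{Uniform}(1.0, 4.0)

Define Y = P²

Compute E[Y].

E[P²] = Var(P) + (E[P])² = 0.75 + 6.25 = 7

7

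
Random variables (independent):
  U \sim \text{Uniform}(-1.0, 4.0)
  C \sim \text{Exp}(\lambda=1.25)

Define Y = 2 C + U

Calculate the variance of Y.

For independent RVs: Var(aX + bY) = a²Var(X) + b²Var(Y)
Var(U) = 2.0833333
Var(C) = 0.64
Var(Y) = 1²*2.0833333 + 2²*0.64
= 1*2.0833333 + 4*0.64 = 4.6433333

4.6433333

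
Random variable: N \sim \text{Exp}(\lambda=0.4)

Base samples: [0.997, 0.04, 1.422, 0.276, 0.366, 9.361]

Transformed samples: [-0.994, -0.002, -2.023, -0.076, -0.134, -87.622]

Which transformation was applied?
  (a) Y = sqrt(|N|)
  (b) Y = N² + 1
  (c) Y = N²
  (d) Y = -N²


Checking option (d) Y = -N²:
  N = 0.997 -> Y = -0.994 ✓
  N = 0.04 -> Y = -0.002 ✓
  N = 1.422 -> Y = -2.023 ✓
All samples match this transformation.

(d) -N²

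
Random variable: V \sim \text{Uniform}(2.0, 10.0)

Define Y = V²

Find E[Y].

Using E[X²] = Var(X) + (E[X])²:
E[V] = 6
Var(V) = (10 - 2)^2/12 = 5.3333333
E[V²] = 5.3333333 + 6² = 5.3333333 + 36 = 41.333333

41.333333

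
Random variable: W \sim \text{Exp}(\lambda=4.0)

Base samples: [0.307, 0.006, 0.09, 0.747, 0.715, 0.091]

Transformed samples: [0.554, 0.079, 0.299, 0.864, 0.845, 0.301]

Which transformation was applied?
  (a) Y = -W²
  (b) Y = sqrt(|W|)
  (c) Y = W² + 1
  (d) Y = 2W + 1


Checking option (b) Y = sqrt(|W|):
  W = 0.307 -> Y = 0.554 ✓
  W = 0.006 -> Y = 0.079 ✓
  W = 0.09 -> Y = 0.299 ✓
All samples match this transformation.

(b) sqrt(|W|)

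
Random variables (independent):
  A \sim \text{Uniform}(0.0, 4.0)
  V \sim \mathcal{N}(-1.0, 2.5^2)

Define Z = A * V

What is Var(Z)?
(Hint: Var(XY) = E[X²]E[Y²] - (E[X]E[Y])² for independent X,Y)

Var(XY) = E[X²]E[Y²] - (E[X]E[Y])²
E[A] = 2, Var(A) = 1.3333333
E[V] = -1, Var(V) = 6.25
E[A²] = 1.3333333 + 2² = 5.3333333
E[V²] = 6.25 + (-1)² = 7.25
Var(Z) = 5.3333333*7.25 - (2*(-1))²
= 38.666667 - 4 = 34.666667

34.666667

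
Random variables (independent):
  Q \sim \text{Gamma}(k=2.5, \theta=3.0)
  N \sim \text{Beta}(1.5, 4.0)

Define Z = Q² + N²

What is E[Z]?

E[Z] = E[Q²] + E[N²]
E[Q²] = Var(Q) + E[Q]² = 22.5 + 56.25 = 78.75
E[N²] = Var(N) + E[N]² = 0.03051494 + 0.074380165 = 0.1048951
E[Z] = 78.75 + 0.1048951 = 78.854895

78.854895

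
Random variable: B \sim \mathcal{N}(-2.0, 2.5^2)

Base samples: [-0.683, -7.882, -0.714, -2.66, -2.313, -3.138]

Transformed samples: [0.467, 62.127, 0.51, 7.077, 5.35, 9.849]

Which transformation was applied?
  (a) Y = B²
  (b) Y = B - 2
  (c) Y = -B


Checking option (a) Y = B²:
  B = -0.683 -> Y = 0.467 ✓
  B = -7.882 -> Y = 62.127 ✓
  B = -0.714 -> Y = 0.51 ✓
All samples match this transformation.

(a) B²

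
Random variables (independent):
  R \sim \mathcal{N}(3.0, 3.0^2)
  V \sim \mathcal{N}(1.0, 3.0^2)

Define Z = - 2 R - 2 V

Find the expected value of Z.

E[Z] = -2*E[R] - 2*E[V]
E[R] = 3
E[V] = 1
E[Z] = -2*3 - 2*1 = -8

-8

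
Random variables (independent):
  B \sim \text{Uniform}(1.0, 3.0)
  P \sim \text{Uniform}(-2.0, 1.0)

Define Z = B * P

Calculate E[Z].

For independent RVs: E[XY] = E[X]*E[Y]
E[B] = 2
E[P] = -0.5
E[Z] = 2 * (-0.5) = -1

-1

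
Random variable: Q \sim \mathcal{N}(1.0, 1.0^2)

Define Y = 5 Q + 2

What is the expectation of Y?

For Y = 5Q + 2:
E[Y] = 5 * E[Q] + 2
E[Q] = 1.0 = 1
E[Y] = 5 * 1 + 2 = 7

7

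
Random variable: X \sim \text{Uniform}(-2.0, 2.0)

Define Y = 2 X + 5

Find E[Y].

For Y = 2X + 5:
E[Y] = 2 * E[X] + 5
E[X] = (-2 + 2)/2 = 0
E[Y] = 2 * 0 + 5 = 5

5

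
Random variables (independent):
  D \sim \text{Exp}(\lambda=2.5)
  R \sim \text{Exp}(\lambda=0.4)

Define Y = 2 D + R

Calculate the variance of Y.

For independent RVs: Var(aX + bY) = a²Var(X) + b²Var(Y)
Var(D) = 0.16
Var(R) = 6.25
Var(Y) = 2²*0.16 + 1²*6.25
= 4*0.16 + 1*6.25 = 6.89

6.89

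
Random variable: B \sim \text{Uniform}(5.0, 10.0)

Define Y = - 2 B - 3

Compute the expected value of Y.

For Y = -2B - 3:
E[Y] = -2 * E[B] - 3
E[B] = (5 + 10)/2 = 7.5
E[Y] = -2 * 7.5 - 3 = -18

-18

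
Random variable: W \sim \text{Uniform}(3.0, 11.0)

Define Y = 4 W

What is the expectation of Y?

For Y = 4W:
E[Y] = 4 * E[W]
E[W] = (3 + 11)/2 = 7
E[Y] = 4 * 7 = 28

28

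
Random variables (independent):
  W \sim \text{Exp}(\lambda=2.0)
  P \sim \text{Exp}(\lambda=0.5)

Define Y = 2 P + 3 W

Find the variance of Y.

For independent RVs: Var(aX + bY) = a²Var(X) + b²Var(Y)
Var(W) = 0.25
Var(P) = 4
Var(Y) = 3²*0.25 + 2²*4
= 9*0.25 + 4*4 = 18.25

18.25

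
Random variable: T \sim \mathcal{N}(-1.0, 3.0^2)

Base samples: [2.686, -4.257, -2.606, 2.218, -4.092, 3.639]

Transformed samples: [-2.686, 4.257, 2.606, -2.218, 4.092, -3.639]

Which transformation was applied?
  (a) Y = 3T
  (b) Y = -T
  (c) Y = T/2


Checking option (b) Y = -T:
  T = 2.686 -> Y = -2.686 ✓
  T = -4.257 -> Y = 4.257 ✓
  T = -2.606 -> Y = 2.606 ✓
All samples match this transformation.

(b) -T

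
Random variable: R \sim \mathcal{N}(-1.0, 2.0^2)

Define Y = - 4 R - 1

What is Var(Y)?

For Y = aR + b: Var(Y) = a² * Var(R)
Var(R) = 2.0^2 = 4
Var(Y) = (-4)² * 4 = 16 * 4 = 64

64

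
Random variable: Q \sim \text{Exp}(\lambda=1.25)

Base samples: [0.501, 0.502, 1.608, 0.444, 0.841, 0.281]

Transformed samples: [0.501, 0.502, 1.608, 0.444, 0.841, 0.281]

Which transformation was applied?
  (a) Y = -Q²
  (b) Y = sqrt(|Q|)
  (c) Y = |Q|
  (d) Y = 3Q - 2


Checking option (c) Y = |Q|:
  Q = 0.501 -> Y = 0.501 ✓
  Q = 0.502 -> Y = 0.502 ✓
  Q = 1.608 -> Y = 1.608 ✓
All samples match this transformation.

(c) |Q|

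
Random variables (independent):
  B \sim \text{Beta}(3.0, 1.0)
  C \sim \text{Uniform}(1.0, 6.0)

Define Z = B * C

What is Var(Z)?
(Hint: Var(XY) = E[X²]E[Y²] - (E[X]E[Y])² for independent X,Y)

Var(XY) = E[X²]E[Y²] - (E[X]E[Y])²
E[B] = 0.75, Var(B) = 0.0375
E[C] = 3.5, Var(C) = 2.0833333
E[B²] = 0.0375 + 0.75² = 0.6
E[C²] = 2.0833333 + 3.5² = 14.333333
Var(Z) = 0.6*14.333333 - (0.75*3.5)²
= 8.6 - 6.890625 = 1.709375

1.709375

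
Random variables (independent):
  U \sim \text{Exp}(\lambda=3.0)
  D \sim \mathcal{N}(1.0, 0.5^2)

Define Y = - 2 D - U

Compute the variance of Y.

For independent RVs: Var(aX + bY) = a²Var(X) + b²Var(Y)
Var(U) = 0.11111111
Var(D) = 0.25
Var(Y) = (-1)²*0.11111111 + (-2)²*0.25
= 1*0.11111111 + 4*0.25 = 1.1111111

1.1111111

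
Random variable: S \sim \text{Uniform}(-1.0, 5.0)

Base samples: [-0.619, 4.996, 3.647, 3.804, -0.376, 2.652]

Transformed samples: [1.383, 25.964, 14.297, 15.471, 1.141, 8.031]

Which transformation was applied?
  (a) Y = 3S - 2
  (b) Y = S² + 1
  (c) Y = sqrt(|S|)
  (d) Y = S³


Checking option (b) Y = S² + 1:
  S = -0.619 -> Y = 1.383 ✓
  S = 4.996 -> Y = 25.964 ✓
  S = 3.647 -> Y = 14.297 ✓
All samples match this transformation.

(b) S² + 1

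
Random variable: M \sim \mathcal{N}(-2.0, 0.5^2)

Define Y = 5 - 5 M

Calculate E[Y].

For Y = -5M + 5:
E[Y] = -5 * E[M] + 5
E[M] = -2.0 = -2
E[Y] = -5 * (-2) + 5 = 15

15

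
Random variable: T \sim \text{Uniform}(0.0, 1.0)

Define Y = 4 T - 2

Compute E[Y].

For Y = 4T - 2:
E[Y] = 4 * E[T] - 2
E[T] = (0 + 1)/2 = 0.5
E[Y] = 4 * 0.5 - 2 = 0

0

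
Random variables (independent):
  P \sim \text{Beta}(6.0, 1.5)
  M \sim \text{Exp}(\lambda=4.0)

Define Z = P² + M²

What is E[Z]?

E[Z] = E[P²] + E[M²]
E[P²] = Var(P) + E[P]² = 0.018823529 + 0.64 = 0.65882353
E[M²] = Var(M) + E[M]² = 0.0625 + 0.0625 = 0.125
E[Z] = 0.65882353 + 0.125 = 0.78382353

0.78382353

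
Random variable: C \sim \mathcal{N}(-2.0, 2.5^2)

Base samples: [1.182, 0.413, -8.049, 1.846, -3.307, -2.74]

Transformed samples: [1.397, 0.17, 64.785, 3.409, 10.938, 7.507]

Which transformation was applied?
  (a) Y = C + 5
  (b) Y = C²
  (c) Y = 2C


Checking option (b) Y = C²:
  C = 1.182 -> Y = 1.397 ✓
  C = 0.413 -> Y = 0.17 ✓
  C = -8.049 -> Y = 64.785 ✓
All samples match this transformation.

(b) C²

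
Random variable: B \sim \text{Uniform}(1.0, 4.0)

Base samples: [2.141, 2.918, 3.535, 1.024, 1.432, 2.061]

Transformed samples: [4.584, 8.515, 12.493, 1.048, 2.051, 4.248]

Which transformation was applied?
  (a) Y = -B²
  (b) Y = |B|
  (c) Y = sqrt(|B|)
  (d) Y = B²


Checking option (d) Y = B²:
  B = 2.141 -> Y = 4.584 ✓
  B = 2.918 -> Y = 8.515 ✓
  B = 3.535 -> Y = 12.493 ✓
All samples match this transformation.

(d) B²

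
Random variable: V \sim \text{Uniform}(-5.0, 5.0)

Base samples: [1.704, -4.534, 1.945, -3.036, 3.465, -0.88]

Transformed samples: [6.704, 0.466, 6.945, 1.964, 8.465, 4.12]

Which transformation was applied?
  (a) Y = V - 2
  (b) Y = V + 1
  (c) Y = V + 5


Checking option (c) Y = V + 5:
  V = 1.704 -> Y = 6.704 ✓
  V = -4.534 -> Y = 0.466 ✓
  V = 1.945 -> Y = 6.945 ✓
All samples match this transformation.

(c) V + 5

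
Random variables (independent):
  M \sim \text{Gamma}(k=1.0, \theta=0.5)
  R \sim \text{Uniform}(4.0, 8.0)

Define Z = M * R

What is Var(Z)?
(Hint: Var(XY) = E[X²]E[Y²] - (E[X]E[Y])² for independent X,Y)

Var(XY) = E[X²]E[Y²] - (E[X]E[Y])²
E[M] = 0.5, Var(M) = 0.25
E[R] = 6, Var(R) = 1.3333333
E[M²] = 0.25 + 0.5² = 0.5
E[R²] = 1.3333333 + 6² = 37.333333
Var(Z) = 0.5*37.333333 - (0.5*6)²
= 18.666667 - 9 = 9.6666667

9.6666667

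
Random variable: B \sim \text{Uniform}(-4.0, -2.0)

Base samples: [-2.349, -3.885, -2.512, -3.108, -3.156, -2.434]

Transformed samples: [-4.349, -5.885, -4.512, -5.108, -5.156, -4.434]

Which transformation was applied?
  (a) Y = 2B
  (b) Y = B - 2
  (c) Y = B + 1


Checking option (b) Y = B - 2:
  B = -2.349 -> Y = -4.349 ✓
  B = -3.885 -> Y = -5.885 ✓
  B = -2.512 -> Y = -4.512 ✓
All samples match this transformation.

(b) B - 2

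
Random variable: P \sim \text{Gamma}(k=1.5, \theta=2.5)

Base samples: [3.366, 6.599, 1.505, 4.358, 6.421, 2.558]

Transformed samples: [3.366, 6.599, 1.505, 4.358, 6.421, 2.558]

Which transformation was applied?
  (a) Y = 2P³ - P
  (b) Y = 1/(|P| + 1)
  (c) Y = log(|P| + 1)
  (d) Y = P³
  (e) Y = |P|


Checking option (e) Y = |P|:
  P = 3.366 -> Y = 3.366 ✓
  P = 6.599 -> Y = 6.599 ✓
  P = 1.505 -> Y = 1.505 ✓
All samples match this transformation.

(e) |P|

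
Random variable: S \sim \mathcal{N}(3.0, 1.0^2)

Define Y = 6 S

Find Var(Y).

For Y = aS + b: Var(Y) = a² * Var(S)
Var(S) = 1.0^2 = 1
Var(Y) = 6² * 1 = 36 * 1 = 36

36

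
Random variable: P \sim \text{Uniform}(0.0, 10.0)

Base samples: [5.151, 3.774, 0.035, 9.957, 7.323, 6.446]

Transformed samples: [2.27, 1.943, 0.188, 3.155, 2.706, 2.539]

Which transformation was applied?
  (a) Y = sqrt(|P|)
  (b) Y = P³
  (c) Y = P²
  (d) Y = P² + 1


Checking option (a) Y = sqrt(|P|):
  P = 5.151 -> Y = 2.27 ✓
  P = 3.774 -> Y = 1.943 ✓
  P = 0.035 -> Y = 0.188 ✓
All samples match this transformation.

(a) sqrt(|P|)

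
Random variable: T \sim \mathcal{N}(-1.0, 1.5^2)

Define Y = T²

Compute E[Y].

Using E[X²] = Var(X) + (E[X])²:
E[T] = -1
Var(T) = 1.5^2 = 2.25
E[T²] = 2.25 + (-1)² = 2.25 + 1 = 3.25

3.25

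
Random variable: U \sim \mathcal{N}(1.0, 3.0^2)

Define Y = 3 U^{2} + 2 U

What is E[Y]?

E[Y] = 3*E[U²] + 2*E[U]
E[U] = 1
E[U²] = Var(U) + (E[U])² = 9 + 1 = 10
E[Y] = 3*10 + 2*1 = 32

32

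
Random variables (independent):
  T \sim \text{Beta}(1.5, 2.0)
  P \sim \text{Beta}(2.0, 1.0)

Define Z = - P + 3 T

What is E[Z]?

E[Z] = 3*E[T] - 1*E[P]
E[T] = 0.42857143
E[P] = 0.66666667
E[Z] = 3*0.42857143 - 1*0.66666667 = 0.61904762

0.61904762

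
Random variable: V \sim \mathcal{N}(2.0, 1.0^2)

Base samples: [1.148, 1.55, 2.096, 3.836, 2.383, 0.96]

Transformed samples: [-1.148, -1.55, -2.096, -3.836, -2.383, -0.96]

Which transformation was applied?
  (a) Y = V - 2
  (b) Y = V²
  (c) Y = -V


Checking option (c) Y = -V:
  V = 1.148 -> Y = -1.148 ✓
  V = 1.55 -> Y = -1.55 ✓
  V = 2.096 -> Y = -2.096 ✓
All samples match this transformation.

(c) -V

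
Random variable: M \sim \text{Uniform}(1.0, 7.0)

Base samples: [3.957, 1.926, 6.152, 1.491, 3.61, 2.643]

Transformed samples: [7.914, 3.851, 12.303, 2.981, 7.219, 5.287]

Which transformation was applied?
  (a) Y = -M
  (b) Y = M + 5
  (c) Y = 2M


Checking option (c) Y = 2M:
  M = 3.957 -> Y = 7.914 ✓
  M = 1.926 -> Y = 3.851 ✓
  M = 6.152 -> Y = 12.303 ✓
All samples match this transformation.

(c) 2M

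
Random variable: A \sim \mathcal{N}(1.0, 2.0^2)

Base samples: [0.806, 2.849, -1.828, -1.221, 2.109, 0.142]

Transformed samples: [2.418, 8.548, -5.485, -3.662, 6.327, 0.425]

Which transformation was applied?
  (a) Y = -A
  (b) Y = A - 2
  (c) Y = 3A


Checking option (c) Y = 3A:
  A = 0.806 -> Y = 2.418 ✓
  A = 2.849 -> Y = 8.548 ✓
  A = -1.828 -> Y = -5.485 ✓
All samples match this transformation.

(c) 3A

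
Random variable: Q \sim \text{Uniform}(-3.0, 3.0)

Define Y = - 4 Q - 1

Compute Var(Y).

For Y = aQ + b: Var(Y) = a² * Var(Q)
Var(Q) = (3 + 3)^2/12 = 3
Var(Y) = (-4)² * 3 = 16 * 3 = 48

48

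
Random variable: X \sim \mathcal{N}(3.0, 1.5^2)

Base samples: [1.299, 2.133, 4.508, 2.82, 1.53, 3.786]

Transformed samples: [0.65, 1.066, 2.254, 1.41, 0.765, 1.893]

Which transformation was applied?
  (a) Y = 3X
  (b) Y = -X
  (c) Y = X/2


Checking option (c) Y = X/2:
  X = 1.299 -> Y = 0.65 ✓
  X = 2.133 -> Y = 1.066 ✓
  X = 4.508 -> Y = 2.254 ✓
All samples match this transformation.

(c) X/2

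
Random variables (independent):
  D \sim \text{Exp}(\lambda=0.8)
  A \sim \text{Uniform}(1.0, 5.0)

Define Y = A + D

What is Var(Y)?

For independent RVs: Var(aX + bY) = a²Var(X) + b²Var(Y)
Var(D) = 1.5625
Var(A) = 1.3333333
Var(Y) = 1²*1.5625 + 1²*1.3333333
= 1*1.5625 + 1*1.3333333 = 2.8958333

2.8958333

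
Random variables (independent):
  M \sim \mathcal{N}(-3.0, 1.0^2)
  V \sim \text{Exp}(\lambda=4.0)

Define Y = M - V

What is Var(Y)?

For independent RVs: Var(aX + bY) = a²Var(X) + b²Var(Y)
Var(M) = 1
Var(V) = 0.0625
Var(Y) = 1²*1 + (-1)²*0.0625
= 1*1 + 1*0.0625 = 1.0625

1.0625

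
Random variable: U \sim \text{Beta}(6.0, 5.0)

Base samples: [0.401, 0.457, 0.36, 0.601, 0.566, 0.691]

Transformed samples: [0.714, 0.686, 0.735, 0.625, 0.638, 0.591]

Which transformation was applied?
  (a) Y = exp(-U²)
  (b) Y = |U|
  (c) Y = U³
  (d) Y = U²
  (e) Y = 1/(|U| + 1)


Checking option (e) Y = 1/(|U| + 1):
  U = 0.401 -> Y = 0.714 ✓
  U = 0.457 -> Y = 0.686 ✓
  U = 0.36 -> Y = 0.735 ✓
All samples match this transformation.

(e) 1/(|U| + 1)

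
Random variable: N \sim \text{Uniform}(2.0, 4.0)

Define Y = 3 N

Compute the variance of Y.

For Y = aN + b: Var(Y) = a² * Var(N)
Var(N) = (4 - 2)^2/12 = 0.33333333
Var(Y) = 3² * 0.33333333 = 9 * 0.33333333 = 3

3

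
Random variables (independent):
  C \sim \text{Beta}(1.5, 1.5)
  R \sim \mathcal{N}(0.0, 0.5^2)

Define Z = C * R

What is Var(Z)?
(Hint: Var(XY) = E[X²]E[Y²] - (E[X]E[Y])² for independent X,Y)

Var(XY) = E[X²]E[Y²] - (E[X]E[Y])²
E[C] = 0.5, Var(C) = 0.0625
E[R] = 0, Var(R) = 0.25
E[C²] = 0.0625 + 0.5² = 0.3125
E[R²] = 0.25 + 0² = 0.25
Var(Z) = 0.3125*0.25 - (0.5*0)²
= 0.078125 - 0 = 0.078125

0.078125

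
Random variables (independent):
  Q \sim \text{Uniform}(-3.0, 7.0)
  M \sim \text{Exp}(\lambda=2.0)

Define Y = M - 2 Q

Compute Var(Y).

For independent RVs: Var(aX + bY) = a²Var(X) + b²Var(Y)
Var(Q) = 8.3333333
Var(M) = 0.25
Var(Y) = (-2)²*8.3333333 + 1²*0.25
= 4*8.3333333 + 1*0.25 = 33.583333

33.583333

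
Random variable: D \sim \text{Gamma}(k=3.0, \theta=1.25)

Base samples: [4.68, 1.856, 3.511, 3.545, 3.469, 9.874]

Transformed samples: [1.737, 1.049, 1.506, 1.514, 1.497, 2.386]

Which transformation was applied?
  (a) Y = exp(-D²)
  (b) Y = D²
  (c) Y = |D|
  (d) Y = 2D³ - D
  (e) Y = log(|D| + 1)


Checking option (e) Y = log(|D| + 1):
  D = 4.68 -> Y = 1.737 ✓
  D = 1.856 -> Y = 1.049 ✓
  D = 3.511 -> Y = 1.506 ✓
All samples match this transformation.

(e) log(|D| + 1)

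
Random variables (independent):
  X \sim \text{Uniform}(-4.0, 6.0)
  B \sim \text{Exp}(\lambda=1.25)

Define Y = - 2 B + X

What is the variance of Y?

For independent RVs: Var(aX + bY) = a²Var(X) + b²Var(Y)
Var(X) = 8.3333333
Var(B) = 0.64
Var(Y) = 1²*8.3333333 + (-2)²*0.64
= 1*8.3333333 + 4*0.64 = 10.893333

10.893333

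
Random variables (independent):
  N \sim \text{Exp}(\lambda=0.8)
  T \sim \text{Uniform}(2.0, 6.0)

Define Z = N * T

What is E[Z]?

For independent RVs: E[XY] = E[X]*E[Y]
E[N] = 1.25
E[T] = 4
E[Z] = 1.25 * 4 = 5

5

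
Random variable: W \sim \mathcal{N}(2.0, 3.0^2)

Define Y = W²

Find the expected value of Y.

Using E[X²] = Var(X) + (E[X])²:
E[W] = 2
Var(W) = 3.0^2 = 9
E[W²] = 9 + 2² = 9 + 4 = 13

13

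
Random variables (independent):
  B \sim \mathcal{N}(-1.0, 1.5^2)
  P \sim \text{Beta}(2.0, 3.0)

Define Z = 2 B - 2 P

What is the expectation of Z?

E[Z] = 2*E[B] - 2*E[P]
E[B] = -1
E[P] = 0.4
E[Z] = 2*(-1) - 2*0.4 = -2.8

-2.8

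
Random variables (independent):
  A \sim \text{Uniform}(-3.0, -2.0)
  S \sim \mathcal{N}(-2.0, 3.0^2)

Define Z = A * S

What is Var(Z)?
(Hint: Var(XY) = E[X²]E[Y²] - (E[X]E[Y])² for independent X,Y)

Var(XY) = E[X²]E[Y²] - (E[X]E[Y])²
E[A] = -2.5, Var(A) = 0.083333333
E[S] = -2, Var(S) = 9
E[A²] = 0.083333333 + (-2.5)² = 6.3333333
E[S²] = 9 + (-2)² = 13
Var(Z) = 6.3333333*13 - (-2.5*(-2))²
= 82.333333 - 25 = 57.333333

57.333333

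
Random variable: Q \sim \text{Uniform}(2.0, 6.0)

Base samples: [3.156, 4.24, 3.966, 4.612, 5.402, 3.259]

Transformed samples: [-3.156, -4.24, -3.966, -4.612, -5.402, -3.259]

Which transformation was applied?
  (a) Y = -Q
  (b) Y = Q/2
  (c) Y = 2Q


Checking option (a) Y = -Q:
  Q = 3.156 -> Y = -3.156 ✓
  Q = 4.24 -> Y = -4.24 ✓
  Q = 3.966 -> Y = -3.966 ✓
All samples match this transformation.

(a) -Q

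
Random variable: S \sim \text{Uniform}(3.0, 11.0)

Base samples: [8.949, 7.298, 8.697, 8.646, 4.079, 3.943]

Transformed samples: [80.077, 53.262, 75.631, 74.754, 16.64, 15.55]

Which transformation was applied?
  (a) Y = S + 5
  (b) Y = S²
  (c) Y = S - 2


Checking option (b) Y = S²:
  S = 8.949 -> Y = 80.077 ✓
  S = 7.298 -> Y = 53.262 ✓
  S = 8.697 -> Y = 75.631 ✓
All samples match this transformation.

(b) S²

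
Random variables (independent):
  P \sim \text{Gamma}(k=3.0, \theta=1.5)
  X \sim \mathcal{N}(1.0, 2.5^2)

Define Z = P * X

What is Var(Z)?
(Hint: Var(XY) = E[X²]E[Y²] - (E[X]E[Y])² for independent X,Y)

Var(XY) = E[X²]E[Y²] - (E[X]E[Y])²
E[P] = 4.5, Var(P) = 6.75
E[X] = 1, Var(X) = 6.25
E[P²] = 6.75 + 4.5² = 27
E[X²] = 6.25 + 1² = 7.25
Var(Z) = 27*7.25 - (4.5*1)²
= 195.75 - 20.25 = 175.5

175.5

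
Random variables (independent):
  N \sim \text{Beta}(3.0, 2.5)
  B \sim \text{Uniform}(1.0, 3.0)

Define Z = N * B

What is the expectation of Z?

For independent RVs: E[XY] = E[X]*E[Y]
E[N] = 0.54545455
E[B] = 2
E[Z] = 0.54545455 * 2 = 1.0909091

1.0909091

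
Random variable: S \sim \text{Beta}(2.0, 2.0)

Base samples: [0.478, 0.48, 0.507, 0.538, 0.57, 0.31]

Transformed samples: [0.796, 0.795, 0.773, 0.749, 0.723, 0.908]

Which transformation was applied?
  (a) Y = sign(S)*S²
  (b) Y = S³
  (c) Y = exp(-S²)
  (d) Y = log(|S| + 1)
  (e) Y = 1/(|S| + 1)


Checking option (c) Y = exp(-S²):
  S = 0.478 -> Y = 0.796 ✓
  S = 0.48 -> Y = 0.795 ✓
  S = 0.507 -> Y = 0.773 ✓
All samples match this transformation.

(c) exp(-S²)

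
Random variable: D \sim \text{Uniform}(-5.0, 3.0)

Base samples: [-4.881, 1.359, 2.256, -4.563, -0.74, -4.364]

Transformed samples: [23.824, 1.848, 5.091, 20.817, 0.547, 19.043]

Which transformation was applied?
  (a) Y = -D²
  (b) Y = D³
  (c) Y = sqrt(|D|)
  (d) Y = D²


Checking option (d) Y = D²:
  D = -4.881 -> Y = 23.824 ✓
  D = 1.359 -> Y = 1.848 ✓
  D = 2.256 -> Y = 5.091 ✓
All samples match this transformation.

(d) D²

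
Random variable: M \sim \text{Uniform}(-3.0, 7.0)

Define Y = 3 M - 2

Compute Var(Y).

For Y = aM + b: Var(Y) = a² * Var(M)
Var(M) = (7 + 3)^2/12 = 8.3333333
Var(Y) = 3² * 8.3333333 = 9 * 8.3333333 = 75

75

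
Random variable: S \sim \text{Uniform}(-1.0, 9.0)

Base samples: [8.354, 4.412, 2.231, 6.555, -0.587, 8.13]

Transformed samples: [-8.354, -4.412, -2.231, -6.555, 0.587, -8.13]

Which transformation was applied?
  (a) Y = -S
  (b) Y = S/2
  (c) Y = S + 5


Checking option (a) Y = -S:
  S = 8.354 -> Y = -8.354 ✓
  S = 4.412 -> Y = -4.412 ✓
  S = 2.231 -> Y = -2.231 ✓
All samples match this transformation.

(a) -S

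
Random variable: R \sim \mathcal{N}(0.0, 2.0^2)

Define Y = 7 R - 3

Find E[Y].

For Y = 7R - 3:
E[Y] = 7 * E[R] - 3
E[R] = 0.0 = 0
E[Y] = 7 * 0 - 3 = -3

-3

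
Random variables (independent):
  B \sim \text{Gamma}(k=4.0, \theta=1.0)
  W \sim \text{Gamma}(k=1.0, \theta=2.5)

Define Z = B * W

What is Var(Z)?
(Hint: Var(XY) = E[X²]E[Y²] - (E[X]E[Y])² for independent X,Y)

Var(XY) = E[X²]E[Y²] - (E[X]E[Y])²
E[B] = 4, Var(B) = 4
E[W] = 2.5, Var(W) = 6.25
E[B²] = 4 + 4² = 20
E[W²] = 6.25 + 2.5² = 12.5
Var(Z) = 20*12.5 - (4*2.5)²
= 250 - 100 = 150

150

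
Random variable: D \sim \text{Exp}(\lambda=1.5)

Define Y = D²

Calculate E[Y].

Using E[X²] = Var(X) + (E[X])²:
E[D] = 0.66666667
Var(D) = 1/1.5^2 = 0.44444444
E[D²] = 0.44444444 + 0.66666667² = 0.44444444 + 0.44444444 = 0.88888889

0.88888889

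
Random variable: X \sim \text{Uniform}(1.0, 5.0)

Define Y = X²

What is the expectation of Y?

Using E[X²] = Var(X) + (E[X])²:
E[X] = 3
Var(X) = (5 - 1)^2/12 = 1.3333333
E[X²] = 1.3333333 + 3² = 1.3333333 + 9 = 10.333333

10.333333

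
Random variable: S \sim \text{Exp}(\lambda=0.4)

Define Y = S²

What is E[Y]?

E[S²] = Var(S) + (E[S])² = 6.25 + 6.25 = 12.5

12.5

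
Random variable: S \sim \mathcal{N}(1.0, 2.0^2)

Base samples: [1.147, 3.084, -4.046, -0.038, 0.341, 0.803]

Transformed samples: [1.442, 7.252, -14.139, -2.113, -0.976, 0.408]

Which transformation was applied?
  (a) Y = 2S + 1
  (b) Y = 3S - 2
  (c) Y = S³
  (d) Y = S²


Checking option (b) Y = 3S - 2:
  S = 1.147 -> Y = 1.442 ✓
  S = 3.084 -> Y = 7.252 ✓
  S = -4.046 -> Y = -14.139 ✓
All samples match this transformation.

(b) 3S - 2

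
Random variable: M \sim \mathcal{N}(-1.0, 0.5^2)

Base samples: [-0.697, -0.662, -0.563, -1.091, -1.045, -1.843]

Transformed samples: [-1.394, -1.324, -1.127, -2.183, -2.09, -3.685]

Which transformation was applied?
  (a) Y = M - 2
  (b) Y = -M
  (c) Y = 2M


Checking option (c) Y = 2M:
  M = -0.697 -> Y = -1.394 ✓
  M = -0.662 -> Y = -1.324 ✓
  M = -0.563 -> Y = -1.127 ✓
All samples match this transformation.

(c) 2M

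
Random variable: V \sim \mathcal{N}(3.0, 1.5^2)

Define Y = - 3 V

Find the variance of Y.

For Y = aV + b: Var(Y) = a² * Var(V)
Var(V) = 1.5^2 = 2.25
Var(Y) = (-3)² * 2.25 = 9 * 2.25 = 20.25

20.25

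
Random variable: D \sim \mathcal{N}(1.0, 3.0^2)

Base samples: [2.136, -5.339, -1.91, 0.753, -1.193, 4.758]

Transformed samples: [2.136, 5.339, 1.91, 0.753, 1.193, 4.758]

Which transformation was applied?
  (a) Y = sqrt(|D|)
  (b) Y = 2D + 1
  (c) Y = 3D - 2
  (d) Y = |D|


Checking option (d) Y = |D|:
  D = 2.136 -> Y = 2.136 ✓
  D = -5.339 -> Y = 5.339 ✓
  D = -1.91 -> Y = 1.91 ✓
All samples match this transformation.

(d) |D|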